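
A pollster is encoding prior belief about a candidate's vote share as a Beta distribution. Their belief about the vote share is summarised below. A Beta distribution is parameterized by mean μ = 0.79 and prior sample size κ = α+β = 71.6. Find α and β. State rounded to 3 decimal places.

α = 56.564, β = 15.036

Split κ in proportion μ : (1−μ): α = 0.79·71.6 = 56.564, β = 71.6 − 56.564 = 15.036.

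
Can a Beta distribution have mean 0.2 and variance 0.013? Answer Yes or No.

Yes

A Beta with mean μ has variance μ(1−μ)/(α+β+1) < μ(1−μ).
Here μ(1−μ) = 0.2×0.8 = 0.16, and 0.013 < 0.16.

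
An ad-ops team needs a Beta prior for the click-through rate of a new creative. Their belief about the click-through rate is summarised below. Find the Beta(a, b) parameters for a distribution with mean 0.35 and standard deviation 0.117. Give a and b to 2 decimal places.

First σ² = 0.013689. Setting a = μn, b = (1−μ)n with n = a+b,
μ(1−μ)/(n+1) = 0.013689 ⇒ n+1 = 0.2275/0.013689 = 16.6192 ⇒ n = 15.6192.
Hence a = 0.35×15.6192 = 5.47, b = 0.65×15.6192 = 10.15.

a = 5.47, b = 10.15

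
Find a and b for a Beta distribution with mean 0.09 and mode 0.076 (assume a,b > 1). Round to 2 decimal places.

With s = a+b: μ = a/s and mode = (a−1)/(s−2). Eliminating a = μs,
μs − 1 = m(s−2) ⇒ s(μ−m) = 1−2m ⇒ s = 0.848/0.014 = 60.5714.
So a = μs = 5.45, b = (1−μ)s = 55.12.

a = 5.45, b = 55.12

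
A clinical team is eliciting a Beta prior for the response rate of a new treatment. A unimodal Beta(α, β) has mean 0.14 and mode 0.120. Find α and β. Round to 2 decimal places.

α = 5.32, β = 32.68

With s = α+β: μ = α/s and mode = (α−1)/(s−2). Eliminating α = μs,
μs − 1 = m(s−2) ⇒ s(μ−m) = 1−2m ⇒ s = 0.760/0.020 = 38.0000.
So α = μs = 5.32, β = (1−μ)s = 32.68.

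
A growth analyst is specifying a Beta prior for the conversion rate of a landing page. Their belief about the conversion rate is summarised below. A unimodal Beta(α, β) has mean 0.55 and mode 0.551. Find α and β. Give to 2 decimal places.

α = 56.10, β = 45.90

With s = α+β: μ = α/s and mode = (α−1)/(s−2). Eliminating α = μs,
μs − 1 = m(s−2) ⇒ s(μ−m) = 1−2m ⇒ s = -0.102/-0.001 = 102.0000.
So α = μs = 56.10, β = (1−μ)s = 45.90.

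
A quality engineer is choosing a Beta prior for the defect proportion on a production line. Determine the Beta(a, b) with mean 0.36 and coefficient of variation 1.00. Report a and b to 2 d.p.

a = 0.28, b = 0.50

σ = CV·μ = 1.00×0.36 = 0.36000, so σ² = 0.129600.
s+1 = μ(1−μ)/σ² = 0.2304/0.129600 = 1.7778, so s = a+b = 0.7778.
a = μs = 0.28, b = (1−μ)s = 0.50.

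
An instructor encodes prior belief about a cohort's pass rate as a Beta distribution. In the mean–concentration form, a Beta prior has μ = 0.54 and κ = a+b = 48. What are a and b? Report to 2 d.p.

a = μκ = 0.54×48 = 25.92 and b = (1−μ)κ = 0.46×48 = 22.08.

a = 25.92, b = 22.08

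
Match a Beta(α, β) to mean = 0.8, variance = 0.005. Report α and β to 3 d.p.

α = 24.800, β = 6.200

By moment matching, α+β = μ(1−μ)/σ² − 1 = (0.8·0.2)/0.005 − 1 = 32.0000 − 1 = 31.0000.
Since α/(α+β) = μ, α = 0.8·31.0000 = 24.800 and β = 0.2·31.0000 = 6.200.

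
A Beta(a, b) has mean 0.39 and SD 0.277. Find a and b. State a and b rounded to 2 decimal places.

σ² = 0.277² = 0.076729.
With s = a+b, Var = μ(1−μ)/(s+1), so s+1 = (0.39×0.61)/0.076729 = 3.1005 and s = 2.1005.
a = μs = 0.82, b = (1−μ)s = 1.28.

a = 0.82, b = 1.28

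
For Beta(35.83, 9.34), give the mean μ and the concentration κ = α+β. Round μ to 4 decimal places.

κ = α+β = 35.83+9.34 = 45.17; μ = α/κ = 35.83/45.17 = 0.7932.

μ = 0.7932, κ = 45.17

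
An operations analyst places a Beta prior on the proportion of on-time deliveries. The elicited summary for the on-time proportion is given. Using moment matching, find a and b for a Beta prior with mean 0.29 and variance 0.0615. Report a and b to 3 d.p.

Let s = a+b. The Beta variance is μ(1−μ)/(s+1).
So s+1 = μ(1−μ)/σ² = (0.29×0.71)/0.0615 = 0.2059/0.0615 = 3.3480, giving s = 2.3480.
Then a = μs = 0.29×2.3480 = 0.681 and b = (1−μ)s = 0.71×2.3480 = 1.667.

a = 0.681, b = 1.667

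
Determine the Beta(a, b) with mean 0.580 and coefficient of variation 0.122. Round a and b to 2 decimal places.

a = 27.64, b = 20.01

σ = CV·μ = 0.122×0.580 = 0.07076, so σ² = 0.005007.
s+1 = μ(1−μ)/σ² = 0.243600/0.005007 = 48.6521, so s = a+b = 47.6521.
a = μs = 27.64, b = (1−μ)s = 20.01.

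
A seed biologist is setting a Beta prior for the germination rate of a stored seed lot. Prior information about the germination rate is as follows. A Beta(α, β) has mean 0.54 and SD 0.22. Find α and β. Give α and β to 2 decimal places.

α = 2.23, β = 1.90

σ² = 0.22² = 0.0484.
With s = α+β, Var = μ(1−μ)/(s+1), so s+1 = (0.54×0.46)/0.0484 = 5.1322 and s = 4.1322.
α = μs = 2.23, β = (1−μ)s = 1.90.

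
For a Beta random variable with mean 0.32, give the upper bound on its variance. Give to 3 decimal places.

0.218

For fixed mean μ the Beta variance is μ(1−μ)/(α+β+1), increasing as α+β decreases.
Its least upper bound (not attained) is μ(1−μ) = 0.32·0.68 = 0.218.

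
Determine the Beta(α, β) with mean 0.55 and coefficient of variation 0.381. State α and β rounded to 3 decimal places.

σ = CV·μ = 0.381×0.55 = 0.20955, so σ² = 0.043911.
s+1 = μ(1−μ)/σ² = 0.2475/0.043911 = 5.6364, so s = α+β = 4.6364.
α = μs = 2.550, β = (1−μ)s = 2.086.

α = 2.550, β = 2.086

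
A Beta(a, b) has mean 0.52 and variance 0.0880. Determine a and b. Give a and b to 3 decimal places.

a = 0.955, b = 0.881

Write ν = a+b; then a = μν and Var = μ(1−μ)/(ν+1).
ν = μ(1−μ)/Var − 1 = 0.2496/0.0880 − 1 = 1.8364.
a = 0.52·1.8364 = 0.955, b = 0.48·1.8364 = 0.881.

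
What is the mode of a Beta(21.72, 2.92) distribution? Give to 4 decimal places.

With α,β > 1, mode = (α−1)/(α+β−2) = 20.72/22.64 = 0.9152.

0.9152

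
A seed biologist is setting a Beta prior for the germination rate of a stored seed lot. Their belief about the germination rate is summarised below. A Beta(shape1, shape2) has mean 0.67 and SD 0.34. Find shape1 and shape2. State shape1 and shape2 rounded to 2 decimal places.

shape1 = 0.61, shape2 = 0.30

First σ² = 0.1156. Setting shape1 = μn, shape2 = (1−μ)n with n = shape1+shape2,
μ(1−μ)/(n+1) = 0.1156 ⇒ n+1 = 0.2211/0.1156 = 1.9126 ⇒ n = 0.9126.
Hence shape1 = 0.67×0.9126 = 0.61, shape2 = 0.33×0.9126 = 0.30.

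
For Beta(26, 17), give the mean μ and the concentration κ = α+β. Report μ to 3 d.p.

μ = 0.605, κ = 43

κ = α+β = 26+17 = 43; μ = α/κ = 26/43 = 0.605.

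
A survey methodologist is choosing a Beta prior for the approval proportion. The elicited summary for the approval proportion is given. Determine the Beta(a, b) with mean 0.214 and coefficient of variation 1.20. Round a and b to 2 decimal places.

a = 0.33, b = 1.22

σ = CV·μ = 1.20×0.214 = 0.25680, so σ² = 0.065946.
s+1 = μ(1−μ)/σ² = 0.168204/0.065946 = 2.5506, so s = a+b = 1.5506.
a = μs = 0.33, b = (1−μ)s = 1.22.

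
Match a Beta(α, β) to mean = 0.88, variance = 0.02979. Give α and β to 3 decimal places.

α = 2.239, β = 0.305

Write ν = α+β; then α = μν and Var = μ(1−μ)/(ν+1).
ν = μ(1−μ)/Var − 1 = 0.1056/0.02979 − 1 = 2.5448.
α = 0.88·2.5448 = 2.239, β = 0.12·2.5448 = 0.305.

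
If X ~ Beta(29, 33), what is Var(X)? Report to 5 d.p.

μ = 29/62 = 0.467742; Var = μ(1−μ)/(α+β+1) = 0.2489594/63 = 0.00395.

0.00395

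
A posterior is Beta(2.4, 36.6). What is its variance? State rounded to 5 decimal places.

0.00144

α+β = 39.0 and αβ = 87.84, so Var = αβ/[(α+β)²(α+β+1)] = 87.84/60840.000 = 0.00144.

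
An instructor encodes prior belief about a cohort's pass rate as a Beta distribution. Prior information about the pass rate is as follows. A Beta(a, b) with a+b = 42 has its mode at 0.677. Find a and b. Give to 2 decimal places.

For a,b>1 the mode is (a−1)/(a+b−2), so a = mode·(κ−2)+1 = 0.677×40+1 = 28.08.
And b = (1−mode)·(κ−2)+1 = 0.323×40+1 = 13.92.

a = 28.08, b = 13.92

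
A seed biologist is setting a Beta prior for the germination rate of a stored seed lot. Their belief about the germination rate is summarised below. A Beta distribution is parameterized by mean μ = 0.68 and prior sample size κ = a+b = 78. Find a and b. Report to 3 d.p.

a = 53.040, b = 24.960

a = μκ = 0.68×78 = 53.040 and b = (1−μ)κ = 0.32×78 = 24.960.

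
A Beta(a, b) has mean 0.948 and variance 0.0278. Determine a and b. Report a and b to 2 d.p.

a = 0.73, b = 0.04

Let s = a+b. The Beta variance is μ(1−μ)/(s+1).
So s+1 = μ(1−μ)/σ² = (0.948×0.052)/0.0278 = 0.049296/0.0278 = 1.7732, giving s = 0.7732.
Then a = μs = 0.948×0.7732 = 0.73 and b = (1−μ)s = 0.052×0.7732 = 0.04.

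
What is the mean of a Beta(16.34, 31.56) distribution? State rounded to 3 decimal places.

The Beta mean is α/(α+β) = 16.34/(16.34+31.56) = 0.341.

0.341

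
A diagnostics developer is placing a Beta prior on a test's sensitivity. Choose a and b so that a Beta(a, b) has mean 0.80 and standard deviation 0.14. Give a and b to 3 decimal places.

a = 5.731, b = 1.433

Variance = 0.14² = 0.0196. The moment-matching identity a+b = μ(1−μ)/Var − 1 gives
a+b = 0.1600/0.0196 − 1 = 7.1633, so a = μ·7.1633 = 5.731 and b = (1−μ)·7.1633 = 1.433.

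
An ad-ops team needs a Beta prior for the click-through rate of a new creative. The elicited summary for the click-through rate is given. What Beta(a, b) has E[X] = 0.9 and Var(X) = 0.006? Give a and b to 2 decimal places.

a = 12.60, b = 1.40

Write ν = a+b; then a = μν and Var = μ(1−μ)/(ν+1).
ν = μ(1−μ)/Var − 1 = 0.09/0.006 − 1 = 14.0000.
a = 0.9·14.0000 = 12.60, b = 0.1·14.0000 = 1.40.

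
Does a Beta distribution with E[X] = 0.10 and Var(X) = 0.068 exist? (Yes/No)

For any Beta, Var(X) < E[X]·(1−E[X]).
Here μ(1−μ) = 0.10×0.90 = 0.0900, and 0.068 < 0.0900.

Yes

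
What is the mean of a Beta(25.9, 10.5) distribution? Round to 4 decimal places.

0.7115

The Beta mean is α/(α+β) = 25.9/(25.9+10.5) = 0.7115.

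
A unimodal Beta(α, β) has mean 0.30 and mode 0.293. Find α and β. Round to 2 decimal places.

Let s = α+β. Mean gives α = μs = 0.30s; mode gives (α−1)/(s−2) = 0.293.
Substituting: 0.30s − 1 = 0.293(s−2) = 0.293s − 0.586, so 0.007s = 0.414 and s = 59.1429.
Then α = 0.30×59.1429 = 17.74 and β = s−α = 41.40.

α = 17.74, β = 41.40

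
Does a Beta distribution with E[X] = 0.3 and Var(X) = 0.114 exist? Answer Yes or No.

For any Beta, Var(X) < E[X]·(1−E[X]).
Here μ(1−μ) = 0.3×0.7 = 0.21, and 0.114 < 0.21.

Yes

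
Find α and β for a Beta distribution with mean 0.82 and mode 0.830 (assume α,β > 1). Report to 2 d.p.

With s = α+β: μ = α/s and mode = (α−1)/(s−2). Eliminating α = μs,
μs − 1 = m(s−2) ⇒ s(μ−m) = 1−2m ⇒ s = -0.660/-0.010 = 66.0000.
So α = μs = 54.12, β = (1−μ)s = 11.88.

α = 54.12, β = 11.88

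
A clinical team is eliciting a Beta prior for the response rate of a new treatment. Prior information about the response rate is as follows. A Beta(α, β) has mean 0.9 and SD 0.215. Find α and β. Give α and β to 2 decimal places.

Variance = 0.215² = 0.046225. The moment-matching identity α+β = μ(1−μ)/Var − 1 gives
α+β = 0.09/0.046225 − 1 = 0.9470, so α = μ·0.9470 = 0.85 and β = (1−μ)·0.9470 = 0.09.

α = 0.85, β = 0.09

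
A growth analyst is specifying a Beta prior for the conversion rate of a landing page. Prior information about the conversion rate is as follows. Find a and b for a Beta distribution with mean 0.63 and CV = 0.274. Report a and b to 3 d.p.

Var = (CV·μ)² = (0.274×0.63)² = 0.029798.
a+b = μ(1−μ)/Var − 1 = 0.2331/0.029798 − 1 = 6.8228.
Thus a = 0.63·6.8228 = 4.298 and b = 0.37·6.8228 = 2.524.

a = 4.298, b = 2.524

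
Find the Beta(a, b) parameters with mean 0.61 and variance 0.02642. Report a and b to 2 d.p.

a = 4.88, b = 3.12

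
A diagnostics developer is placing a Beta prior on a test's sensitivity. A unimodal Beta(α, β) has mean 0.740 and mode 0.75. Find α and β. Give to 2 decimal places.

With s = α+β: μ = α/s and mode = (α−1)/(s−2). Eliminating α = μs,
μs − 1 = m(s−2) ⇒ s(μ−m) = 1−2m ⇒ s = -0.50/-0.010 = 50.0000.
So α = μs = 37.00, β = (1−μ)s = 13.00.

α = 37.00, β = 13.00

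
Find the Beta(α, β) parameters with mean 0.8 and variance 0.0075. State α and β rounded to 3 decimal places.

α = 16.267, β = 4.067

Write ν = α+β; then α = μν and Var = μ(1−μ)/(ν+1).
ν = μ(1−μ)/Var − 1 = 0.16/0.0075 − 1 = 20.3333.
α = 0.8·20.3333 = 16.267, β = 0.2·20.3333 = 4.067.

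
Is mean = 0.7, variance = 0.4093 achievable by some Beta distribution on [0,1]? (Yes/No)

No

The Beta variance bound is σ² < μ(1−μ).
Here μ(1−μ) = 0.7×0.3 = 0.21, and 0.4093 ≥ 0.21.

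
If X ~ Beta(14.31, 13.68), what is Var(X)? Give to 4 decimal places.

Var = αβ/[(α+β)²(α+β+1)] = (14.31×13.68)/(27.99²×28.99) = 195.7608/22711.928499 = 0.0086.

0.0086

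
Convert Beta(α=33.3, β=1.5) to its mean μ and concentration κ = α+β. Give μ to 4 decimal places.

μ = 0.9569, κ = 34.8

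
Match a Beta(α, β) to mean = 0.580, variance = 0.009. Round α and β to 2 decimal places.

α = 15.12, β = 10.95

Write ν = α+β; then α = μν and Var = μ(1−μ)/(ν+1).
ν = μ(1−μ)/Var − 1 = 0.243600/0.009 − 1 = 26.0667.
α = 0.580·26.0667 = 15.12, β = 0.420·26.0667 = 10.95.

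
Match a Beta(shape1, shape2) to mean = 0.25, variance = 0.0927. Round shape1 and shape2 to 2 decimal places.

shape1 = 0.26, shape2 = 0.77

By moment matching, shape1+shape2 = μ(1−μ)/σ² − 1 = (0.25·0.75)/0.0927 − 1 = 2.0227 − 1 = 1.0227.
Since shape1/(shape1+shape2) = μ, shape1 = 0.25·1.0227 = 0.26 and shape2 = 0.75·1.0227 = 0.77.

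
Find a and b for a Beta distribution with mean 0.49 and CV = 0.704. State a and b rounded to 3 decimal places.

σ = CV·μ = 0.704×0.49 = 0.34496, so σ² = 0.118997.
s+1 = μ(1−μ)/σ² = 0.2499/0.118997 = 2.1000, so s = a+b = 1.1000.
a = μs = 0.539, b = (1−μ)s = 0.561.

a = 0.539, b = 0.561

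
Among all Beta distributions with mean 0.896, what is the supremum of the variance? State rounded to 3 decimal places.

0.093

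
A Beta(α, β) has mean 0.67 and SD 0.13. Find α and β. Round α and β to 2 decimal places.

α = 8.10, β = 3.99

σ² = 0.13² = 0.0169.
With s = α+β, Var = μ(1−μ)/(s+1), so s+1 = (0.67×0.33)/0.0169 = 13.0828 and s = 12.0828.
α = μs = 8.10, β = (1−μ)s = 3.99.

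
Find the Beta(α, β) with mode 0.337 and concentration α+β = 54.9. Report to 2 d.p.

α = 18.83, β = 36.07

Mode = (α−1)/(κ−2) with κ = α+β, so α−1 = 0.337·52.9 = 17.83.
α = 18.83; β = κ − α = 36.07.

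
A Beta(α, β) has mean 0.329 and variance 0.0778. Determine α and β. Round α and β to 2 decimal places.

α = 0.60, β = 1.23

Let s = α+β. The Beta variance is μ(1−μ)/(s+1).
So s+1 = μ(1−μ)/σ² = (0.329×0.671)/0.0778 = 0.220759/0.0778 = 2.8375, giving s = 1.8375.
Then α = μs = 0.329×1.8375 = 0.60 and β = (1−μ)s = 0.671×1.8375 = 1.23.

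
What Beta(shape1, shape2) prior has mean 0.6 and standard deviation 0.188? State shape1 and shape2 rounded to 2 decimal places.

First σ² = 0.035344. Setting shape1 = μn, shape2 = (1−μ)n with n = shape1+shape2,
μ(1−μ)/(n+1) = 0.035344 ⇒ n+1 = 0.24/0.035344 = 6.7904 ⇒ n = 5.7904.
Hence shape1 = 0.6×5.7904 = 3.47, shape2 = 0.4×5.7904 = 2.32.

shape1 = 3.47, shape2 = 2.32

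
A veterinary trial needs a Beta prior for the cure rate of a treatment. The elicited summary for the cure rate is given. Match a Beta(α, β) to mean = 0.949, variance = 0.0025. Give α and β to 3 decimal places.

Let s = α+β. The Beta variance is μ(1−μ)/(s+1).
So s+1 = μ(1−μ)/σ² = (0.949×0.051)/0.0025 = 0.048399/0.0025 = 19.3596, giving s = 18.3596.
Then α = μs = 0.949×18.3596 = 17.423 and β = (1−μ)s = 0.051×18.3596 = 0.936.

α = 17.423, β = 0.936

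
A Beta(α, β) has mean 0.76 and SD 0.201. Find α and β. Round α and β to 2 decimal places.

α = 2.67, β = 0.84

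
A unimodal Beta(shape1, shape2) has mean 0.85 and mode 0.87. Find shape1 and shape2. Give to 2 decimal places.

With s = shape1+shape2: μ = shape1/s and mode = (shape1−1)/(s−2). Eliminating shape1 = μs,
μs − 1 = m(s−2) ⇒ s(μ−m) = 1−2m ⇒ s = -0.74/-0.02 = 37.0000.
So shape1 = μs = 31.45, shape2 = (1−μ)s = 5.55.

shape1 = 31.45, shape2 = 5.55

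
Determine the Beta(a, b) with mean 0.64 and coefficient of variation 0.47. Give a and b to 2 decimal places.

Var = (CV·μ)² = (0.47×0.64)² = 0.090481.
a+b = μ(1−μ)/Var − 1 = 0.2304/0.090481 − 1 = 1.5464.
Thus a = 0.64·1.5464 = 0.99 and b = 0.36·1.5464 = 0.56.

a = 0.99, b = 0.56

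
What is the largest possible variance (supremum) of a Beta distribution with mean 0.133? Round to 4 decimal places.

0.1153

Var = μ(1−μ)/(α+β+1), which approaches μ(1−μ) as α+β → 0.
So the supremum is μ(1−μ) = 0.133×0.867 = 0.1153.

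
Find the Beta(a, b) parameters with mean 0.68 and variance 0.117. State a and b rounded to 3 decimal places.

By moment matching, a+b = μ(1−μ)/σ² − 1 = (0.68·0.32)/0.117 − 1 = 1.8598 − 1 = 0.8598.
Since a/(a+b) = μ, a = 0.68·0.8598 = 0.585 and b = 0.32·0.8598 = 0.275.

a = 0.585, b = 0.275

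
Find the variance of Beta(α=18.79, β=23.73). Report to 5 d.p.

0.00567

μ = 18.79/42.52 = 0.441910; Var = μ(1−μ)/(α+β+1) = 0.2466255/43.52 = 0.00567.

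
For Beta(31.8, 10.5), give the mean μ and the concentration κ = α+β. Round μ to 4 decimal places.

κ = α+β = 31.8+10.5 = 42.3; μ = α/κ = 31.8/42.3 = 0.7518.

μ = 0.7518, κ = 42.3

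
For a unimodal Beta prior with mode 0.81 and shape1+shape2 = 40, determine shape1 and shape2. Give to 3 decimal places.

For shape1,shape2>1 the mode is (shape1−1)/(shape1+shape2−2), so shape1 = mode·(κ−2)+1 = 0.81×38+1 = 31.780.
And shape2 = (1−mode)·(κ−2)+1 = 0.19×38+1 = 8.220.

shape1 = 31.780, shape2 = 8.220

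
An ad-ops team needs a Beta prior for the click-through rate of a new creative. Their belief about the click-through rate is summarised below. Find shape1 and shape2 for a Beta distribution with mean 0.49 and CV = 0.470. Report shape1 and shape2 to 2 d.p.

σ = CV·μ = 0.470×0.49 = 0.23030, so σ² = 0.053038.
s+1 = μ(1−μ)/σ² = 0.2499/0.053038 = 4.7117, so s = shape1+shape2 = 3.7117.
shape1 = μs = 1.82, shape2 = (1−μ)s = 1.89.

shape1 = 1.82, shape2 = 1.89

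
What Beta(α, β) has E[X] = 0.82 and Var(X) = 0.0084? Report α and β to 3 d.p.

Write ν = α+β; then α = μν and Var = μ(1−μ)/(ν+1).
ν = μ(1−μ)/Var − 1 = 0.1476/0.0084 − 1 = 16.5714.
α = 0.82·16.5714 = 13.589, β = 0.18·16.5714 = 2.983.

α = 13.589, β = 2.983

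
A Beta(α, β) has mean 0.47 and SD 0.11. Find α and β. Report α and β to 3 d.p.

α = 9.206, β = 10.381

σ² = 0.11² = 0.0121.
With s = α+β, Var = μ(1−μ)/(s+1), so s+1 = (0.47×0.53)/0.0121 = 20.5868 and s = 19.5868.
α = μs = 9.206, β = (1−μ)s = 10.381.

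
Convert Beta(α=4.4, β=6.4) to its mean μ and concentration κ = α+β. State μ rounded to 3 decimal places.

μ = 0.407, κ = 10.8

κ = α+β = 4.4+6.4 = 10.8; μ = α/κ = 4.4/10.8 = 0.407.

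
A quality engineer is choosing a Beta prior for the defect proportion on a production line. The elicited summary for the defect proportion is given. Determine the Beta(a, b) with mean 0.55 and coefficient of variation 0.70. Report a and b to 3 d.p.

a = 0.368, b = 0.301

σ = CV·μ = 0.70×0.55 = 0.38500, so σ² = 0.148225.
s+1 = μ(1−μ)/σ² = 0.2475/0.148225 = 1.6698, so s = a+b = 0.6698.
a = μs = 0.368, b = (1−μ)s = 0.301.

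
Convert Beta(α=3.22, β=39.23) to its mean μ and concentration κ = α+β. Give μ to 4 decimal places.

μ = 0.0759, κ = 42.45

κ = α+β = 3.22+39.23 = 42.45; μ = α/κ = 3.22/42.45 = 0.0759.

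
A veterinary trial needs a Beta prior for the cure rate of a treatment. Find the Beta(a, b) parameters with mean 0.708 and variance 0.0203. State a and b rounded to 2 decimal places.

Let s = a+b. The Beta variance is μ(1−μ)/(s+1).
So s+1 = μ(1−μ)/σ² = (0.708×0.292)/0.0203 = 0.206736/0.0203 = 10.1840, giving s = 9.1840.
Then a = μs = 0.708×9.1840 = 6.50 and b = (1−μ)s = 0.292×9.1840 = 2.68.

a = 6.50, b = 2.68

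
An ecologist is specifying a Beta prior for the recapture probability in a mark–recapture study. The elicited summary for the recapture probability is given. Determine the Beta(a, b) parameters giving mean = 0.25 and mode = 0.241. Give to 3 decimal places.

a = 14.389, b = 43.167

Let s = a+b. Mean gives a = μs = 0.25s; mode gives (a−1)/(s−2) = 0.241.
Substituting: 0.25s − 1 = 0.241(s−2) = 0.241s − 0.482, so 0.009s = 0.518 and s = 57.5556.
Then a = 0.25×57.5556 = 14.389 and b = s−a = 43.167.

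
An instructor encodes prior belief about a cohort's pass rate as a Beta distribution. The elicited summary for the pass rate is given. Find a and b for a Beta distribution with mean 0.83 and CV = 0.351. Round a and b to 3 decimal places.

σ = CV·μ = 0.351×0.83 = 0.29133, so σ² = 0.084873.
s+1 = μ(1−μ)/σ² = 0.1411/0.084873 = 1.6625, so s = a+b = 0.6625.
a = μs = 0.550, b = (1−μ)s = 0.113.

a = 0.550, b = 0.113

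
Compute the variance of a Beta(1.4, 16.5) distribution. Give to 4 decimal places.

α+β = 17.9 and αβ = 23.10, so Var = αβ/[(α+β)²(α+β+1)] = 23.10/6055.749 = 0.0038.

0.0038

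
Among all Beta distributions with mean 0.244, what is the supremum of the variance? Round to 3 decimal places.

0.184

For fixed mean μ the Beta variance is μ(1−μ)/(α+β+1), increasing as α+β decreases.
Its least upper bound (not attained) is μ(1−μ) = 0.244·0.756 = 0.184.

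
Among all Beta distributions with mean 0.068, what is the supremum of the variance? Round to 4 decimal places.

0.0634

For fixed mean μ the Beta variance is μ(1−μ)/(α+β+1), increasing as α+β decreases.
Its least upper bound (not attained) is μ(1−μ) = 0.068·0.932 = 0.0634.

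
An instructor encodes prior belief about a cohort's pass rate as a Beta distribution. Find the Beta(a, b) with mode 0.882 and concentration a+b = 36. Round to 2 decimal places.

Since the density peak of Beta(a,b) is at (a−1)/(a+b−2),
a = 1 + 0.882(36−2) = 30.99 and b = 36 − 30.99 = 5.01.

a = 30.99, b = 5.01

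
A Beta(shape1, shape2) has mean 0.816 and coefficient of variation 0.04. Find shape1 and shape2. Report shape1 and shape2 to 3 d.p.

Var = (CV·μ)² = (0.04×0.816)² = 0.001065.
shape1+shape2 = μ(1−μ)/Var − 1 = 0.150144/0.001065 − 1 = 139.9314.
Thus shape1 = 0.816·139.9314 = 114.184 and shape2 = 0.184·139.9314 = 25.747.

shape1 = 114.184, shape2 = 25.747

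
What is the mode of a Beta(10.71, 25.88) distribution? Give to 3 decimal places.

0.281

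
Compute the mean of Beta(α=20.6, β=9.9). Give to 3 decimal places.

E[X] = α/(α+β) = 20.6/30.5 = 0.675.

0.675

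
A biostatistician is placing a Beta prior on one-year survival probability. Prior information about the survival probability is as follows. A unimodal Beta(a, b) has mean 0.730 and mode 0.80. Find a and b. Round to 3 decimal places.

a = 6.257, b = 2.314

With s = a+b: μ = a/s and mode = (a−1)/(s−2). Eliminating a = μs,
μs − 1 = m(s−2) ⇒ s(μ−m) = 1−2m ⇒ s = -0.60/-0.070 = 8.5714.
So a = μs = 6.257, b = (1−μ)s = 2.314.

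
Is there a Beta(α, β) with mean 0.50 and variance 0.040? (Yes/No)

Yes

A Beta with mean μ has variance μ(1−μ)/(α+β+1) < μ(1−μ).
Here μ(1−μ) = 0.50×0.50 = 0.2500, and 0.040 < 0.2500.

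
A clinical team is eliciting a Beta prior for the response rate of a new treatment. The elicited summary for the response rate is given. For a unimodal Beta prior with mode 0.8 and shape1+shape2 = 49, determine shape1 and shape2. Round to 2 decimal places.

shape1 = 38.60, shape2 = 10.40

Mode = (shape1−1)/(κ−2) with κ = shape1+shape2, so shape1−1 = 0.8·47 = 37.60.
shape1 = 38.60; shape2 = κ − shape1 = 10.40.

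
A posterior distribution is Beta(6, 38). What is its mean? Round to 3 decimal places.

0.136

E[X] = α/(α+β) = 6/44 = 0.136.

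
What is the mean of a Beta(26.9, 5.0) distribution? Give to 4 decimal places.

The Beta mean is α/(α+β) = 26.9/(26.9+5.0) = 0.8433.

0.8433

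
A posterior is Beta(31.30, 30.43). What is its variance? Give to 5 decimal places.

μ = 31.30/61.73 = 0.507047; Var = μ(1−μ)/(α+β+1) = 0.2499503/62.73 = 0.00398.

0.00398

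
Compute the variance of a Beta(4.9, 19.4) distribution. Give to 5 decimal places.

α+β = 24.3 and αβ = 95.06, so Var = αβ/[(α+β)²(α+β+1)] = 95.06/14939.397 = 0.00636.

0.00636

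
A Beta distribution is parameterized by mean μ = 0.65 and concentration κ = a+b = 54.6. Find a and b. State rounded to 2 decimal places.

a = 35.49, b = 19.11

a = μκ = 0.65×54.6 = 35.49 and b = (1−μ)κ = 0.35×54.6 = 19.11.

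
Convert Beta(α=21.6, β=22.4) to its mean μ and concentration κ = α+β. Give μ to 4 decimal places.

κ = α+β = 21.6+22.4 = 44.0; μ = α/κ = 21.6/44.0 = 0.4909.

μ = 0.4909, κ = 44.0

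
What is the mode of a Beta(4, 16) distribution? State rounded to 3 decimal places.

0.167

With α,β > 1, mode = (α−1)/(α+β−2) = 3/18 = 0.167.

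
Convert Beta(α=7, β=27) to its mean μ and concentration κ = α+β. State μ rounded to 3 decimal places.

μ = 0.206, κ = 34

κ = α+β = 7+27 = 34; μ = α/κ = 7/34 = 0.206.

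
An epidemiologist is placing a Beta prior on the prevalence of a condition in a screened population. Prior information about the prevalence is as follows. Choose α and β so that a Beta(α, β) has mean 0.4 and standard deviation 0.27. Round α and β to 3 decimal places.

α = 0.917, β = 1.375

First σ² = 0.0729. Setting α = μn, β = (1−μ)n with n = α+β,
μ(1−μ)/(n+1) = 0.0729 ⇒ n+1 = 0.24/0.0729 = 3.2922 ⇒ n = 2.2922.
Hence α = 0.4×2.2922 = 0.917, β = 0.6×2.2922 = 1.375.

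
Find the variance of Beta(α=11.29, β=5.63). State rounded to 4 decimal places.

Var = αβ/[(α+β)²(α+β+1)] = (11.29×5.63)/(16.92²×17.92) = 63.5627/5130.252288 = 0.0124.

0.0124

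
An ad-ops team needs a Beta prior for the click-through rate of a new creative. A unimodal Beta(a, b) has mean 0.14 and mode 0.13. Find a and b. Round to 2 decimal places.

a = 10.36, b = 63.64

With s = a+b: μ = a/s and mode = (a−1)/(s−2). Eliminating a = μs,
μs − 1 = m(s−2) ⇒ s(μ−m) = 1−2m ⇒ s = 0.74/0.01 = 74.0000.
So a = μs = 10.36, b = (1−μ)s = 63.64.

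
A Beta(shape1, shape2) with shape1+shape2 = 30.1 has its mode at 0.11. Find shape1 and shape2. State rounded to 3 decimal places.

shape1 = 4.091, shape2 = 26.009

Since the density peak of Beta(shape1,shape2) is at (shape1−1)/(shape1+shape2−2),
shape1 = 1 + 0.11(30.1−2) = 4.091 and shape2 = 30.1 − 4.091 = 26.009.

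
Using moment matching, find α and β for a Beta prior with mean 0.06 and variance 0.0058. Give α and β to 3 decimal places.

α = 0.523, β = 8.201

Let s = α+β. The Beta variance is μ(1−μ)/(s+1).
So s+1 = μ(1−μ)/σ² = (0.06×0.94)/0.0058 = 0.0564/0.0058 = 9.7241, giving s = 8.7241.
Then α = μs = 0.06×8.7241 = 0.523 and β = (1−μ)s = 0.94×8.7241 = 8.201.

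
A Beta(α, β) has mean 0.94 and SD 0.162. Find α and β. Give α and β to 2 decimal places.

α = 1.08, β = 0.07

σ² = 0.162² = 0.026244.
With s = α+β, Var = μ(1−μ)/(s+1), so s+1 = (0.94×0.06)/0.026244 = 2.1491 and s = 1.1491.
α = μs = 1.08, β = (1−μ)s = 0.07.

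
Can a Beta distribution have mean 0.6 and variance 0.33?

The Beta variance bound is σ² < μ(1−μ).
Here μ(1−μ) = 0.6×0.4 = 0.24, and 0.33 ≥ 0.24.

No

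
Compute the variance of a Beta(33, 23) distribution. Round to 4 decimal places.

0.0042

α+β = 56 and αβ = 759, so Var = αβ/[(α+β)²(α+β+1)] = 759/178752 = 0.0042.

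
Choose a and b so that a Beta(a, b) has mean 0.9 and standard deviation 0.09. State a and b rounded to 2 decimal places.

a = 9.10, b = 1.01

First σ² = 0.0081. Setting a = μn, b = (1−μ)n with n = a+b,
μ(1−μ)/(n+1) = 0.0081 ⇒ n+1 = 0.09/0.0081 = 11.1111 ⇒ n = 10.1111.
Hence a = 0.9×10.1111 = 9.10, b = 0.1×10.1111 = 1.01.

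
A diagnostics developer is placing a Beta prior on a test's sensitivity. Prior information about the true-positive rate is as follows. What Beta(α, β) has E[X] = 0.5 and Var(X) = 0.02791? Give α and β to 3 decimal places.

α = 3.979, β = 3.979

Write ν = α+β; then α = μν and Var = μ(1−μ)/(ν+1).
ν = μ(1−μ)/Var − 1 = 0.25/0.02791 − 1 = 7.9574.
α = 0.5·7.9574 = 3.979, β = 0.5·7.9574 = 3.979.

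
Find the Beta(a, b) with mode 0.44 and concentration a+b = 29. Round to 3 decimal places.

Since the density peak of Beta(a,b) is at (a−1)/(a+b−2),
a = 1 + 0.44(29−2) = 12.880 and b = 29 − 12.880 = 16.120.

a = 12.880, b = 16.120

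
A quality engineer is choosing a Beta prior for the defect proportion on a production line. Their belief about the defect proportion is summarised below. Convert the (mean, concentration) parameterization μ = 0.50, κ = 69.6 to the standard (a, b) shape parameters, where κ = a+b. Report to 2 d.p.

a = μκ = 0.50×69.6 = 34.80 and b = (1−μ)κ = 0.50×69.6 = 34.80.

a = 34.80, b = 34.80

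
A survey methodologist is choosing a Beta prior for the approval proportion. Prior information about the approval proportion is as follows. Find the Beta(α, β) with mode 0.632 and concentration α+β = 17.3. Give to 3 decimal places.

Since the density peak of Beta(α,β) is at (α−1)/(α+β−2),
α = 1 + 0.632(17.3−2) = 10.670 and β = 17.3 − 10.670 = 6.630.

α = 10.670, β = 6.630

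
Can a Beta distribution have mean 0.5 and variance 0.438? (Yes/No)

The Beta variance bound is σ² < μ(1−μ).
Here μ(1−μ) = 0.5×0.5 = 0.25, and 0.438 ≥ 0.25.

No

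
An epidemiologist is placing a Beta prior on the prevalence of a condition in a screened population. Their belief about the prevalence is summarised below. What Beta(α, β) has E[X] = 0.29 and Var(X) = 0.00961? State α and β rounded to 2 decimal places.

Write ν = α+β; then α = μν and Var = μ(1−μ)/(ν+1).
ν = μ(1−μ)/Var − 1 = 0.2059/0.00961 − 1 = 20.4256.
α = 0.29·20.4256 = 5.92, β = 0.71·20.4256 = 14.50.

α = 5.92, β = 14.50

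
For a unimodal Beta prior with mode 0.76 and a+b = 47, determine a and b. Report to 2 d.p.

Mode = (a−1)/(κ−2) with κ = a+b, so a−1 = 0.76·45 = 34.20.
a = 35.20; b = κ − a = 11.80.

a = 35.20, b = 11.80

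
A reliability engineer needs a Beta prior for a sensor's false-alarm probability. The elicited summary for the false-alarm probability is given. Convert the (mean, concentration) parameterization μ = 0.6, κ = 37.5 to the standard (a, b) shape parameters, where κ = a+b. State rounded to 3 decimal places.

a = 22.500, b = 15.000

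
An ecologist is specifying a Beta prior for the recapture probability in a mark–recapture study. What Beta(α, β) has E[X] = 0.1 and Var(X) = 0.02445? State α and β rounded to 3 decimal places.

α = 0.268, β = 2.413

Write ν = α+β; then α = μν and Var = μ(1−μ)/(ν+1).
ν = μ(1−μ)/Var − 1 = 0.09/0.02445 − 1 = 2.6810.
α = 0.1·2.6810 = 0.268, β = 0.9·2.6810 = 2.413.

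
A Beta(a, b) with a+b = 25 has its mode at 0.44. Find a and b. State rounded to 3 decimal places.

a = 11.120, b = 13.880

Since the density peak of Beta(a,b) is at (a−1)/(a+b−2),
a = 1 + 0.44(25−2) = 11.120 and b = 25 − 11.120 = 13.880.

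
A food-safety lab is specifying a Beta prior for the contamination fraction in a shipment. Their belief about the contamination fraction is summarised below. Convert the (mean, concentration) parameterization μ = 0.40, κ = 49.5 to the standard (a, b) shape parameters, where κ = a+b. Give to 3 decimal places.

a = μκ = 0.40×49.5 = 19.800 and b = (1−μ)κ = 0.60×49.5 = 29.700.

a = 19.800, b = 29.700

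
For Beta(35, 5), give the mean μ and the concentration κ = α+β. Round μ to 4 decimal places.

κ = α+β = 35+5 = 40; μ = α/κ = 35/40 = 0.8750.

μ = 0.8750, κ = 40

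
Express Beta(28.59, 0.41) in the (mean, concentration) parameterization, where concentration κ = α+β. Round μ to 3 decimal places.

μ = 0.986, κ = 29.00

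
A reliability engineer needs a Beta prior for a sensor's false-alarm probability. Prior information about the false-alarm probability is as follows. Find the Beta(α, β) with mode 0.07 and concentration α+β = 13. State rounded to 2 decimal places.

For α,β>1 the mode is (α−1)/(α+β−2), so α = mode·(κ−2)+1 = 0.07×11+1 = 1.77.
And β = (1−mode)·(κ−2)+1 = 0.93×11+1 = 11.23.

α = 1.77, β = 11.23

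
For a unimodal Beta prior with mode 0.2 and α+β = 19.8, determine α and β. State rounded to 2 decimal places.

Since the density peak of Beta(α,β) is at (α−1)/(α+β−2),
α = 1 + 0.2(19.8−2) = 4.56 and β = 19.8 − 4.56 = 15.24.

α = 4.56, β = 15.24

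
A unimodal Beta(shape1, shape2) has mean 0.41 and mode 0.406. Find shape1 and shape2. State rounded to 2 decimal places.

shape1 = 19.27, shape2 = 27.73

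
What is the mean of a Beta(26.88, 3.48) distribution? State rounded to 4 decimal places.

E[X] = α/(α+β) = 26.88/30.36 = 0.8854.

0.8854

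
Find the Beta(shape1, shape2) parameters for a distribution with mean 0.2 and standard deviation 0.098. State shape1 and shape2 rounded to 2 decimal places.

shape1 = 3.13, shape2 = 12.53

Variance = 0.098² = 0.009604. The moment-matching identity shape1+shape2 = μ(1−μ)/Var − 1 gives
shape1+shape2 = 0.16/0.009604 − 1 = 15.6597, so shape1 = μ·15.6597 = 3.13 and shape2 = (1−μ)·15.6597 = 12.53.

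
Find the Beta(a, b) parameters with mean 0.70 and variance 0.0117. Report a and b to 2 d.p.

a = 11.86, b = 5.08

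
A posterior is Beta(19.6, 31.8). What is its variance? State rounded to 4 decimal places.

0.0045

α+β = 51.4 and αβ = 623.28, so Var = αβ/[(α+β)²(α+β+1)] = 623.28/138438.704 = 0.0045.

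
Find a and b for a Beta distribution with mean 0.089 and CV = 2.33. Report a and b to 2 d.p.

a = 0.08, b = 0.81

Var = (CV·μ)² = (2.33×0.089)² = 0.043002.
a+b = μ(1−μ)/Var − 1 = 0.081079/0.043002 − 1 = 0.8855.
Thus a = 0.089·0.8855 = 0.08 and b = 0.911·0.8855 = 0.81.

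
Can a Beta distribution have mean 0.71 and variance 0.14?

Yes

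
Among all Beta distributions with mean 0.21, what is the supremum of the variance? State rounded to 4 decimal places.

Var = μ(1−μ)/(α+β+1), which approaches μ(1−μ) as α+β → 0.
So the supremum is μ(1−μ) = 0.21×0.79 = 0.1659.

0.1659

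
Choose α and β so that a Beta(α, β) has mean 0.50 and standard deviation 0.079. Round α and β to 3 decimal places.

Variance = 0.079² = 0.006241. The moment-matching identity α+β = μ(1−μ)/Var − 1 gives
α+β = 0.2500/0.006241 − 1 = 39.0577, so α = μ·39.0577 = 19.529 and β = (1−μ)·39.0577 = 19.529.

α = 19.529, β = 19.529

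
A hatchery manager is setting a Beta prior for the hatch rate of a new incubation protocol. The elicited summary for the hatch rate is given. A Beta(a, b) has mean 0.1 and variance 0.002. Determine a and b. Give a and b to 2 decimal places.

By moment matching, a+b = μ(1−μ)/σ² − 1 = (0.1·0.9)/0.002 − 1 = 45.0000 − 1 = 44.0000.
Since a/(a+b) = μ, a = 0.1·44.0000 = 4.40 and b = 0.9·44.0000 = 39.60.

a = 4.40, b = 39.60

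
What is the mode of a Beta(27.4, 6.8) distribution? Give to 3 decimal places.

With α,β > 1, mode = (α−1)/(α+β−2) = 26.4/32.2 = 0.820.

0.820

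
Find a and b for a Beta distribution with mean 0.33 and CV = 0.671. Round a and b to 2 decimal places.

Var = (CV·μ)² = (0.671×0.33)² = 0.049031.
a+b = μ(1−μ)/Var − 1 = 0.2211/0.049031 − 1 = 3.5094.
Thus a = 0.33·3.5094 = 1.16 and b = 0.67·3.5094 = 2.35.

a = 1.16, b = 2.35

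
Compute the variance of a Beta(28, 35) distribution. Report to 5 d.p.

0.00386

Var = αβ/[(α+β)²(α+β+1)] = (28×35)/(63²×64) = 980/254016 = 0.00386.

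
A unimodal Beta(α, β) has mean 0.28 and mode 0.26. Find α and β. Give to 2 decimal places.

α = 6.72, β = 17.28

Let s = α+β. Mean gives α = μs = 0.28s; mode gives (α−1)/(s−2) = 0.26.
Substituting: 0.28s − 1 = 0.26(s−2) = 0.26s − 0.52, so 0.02s = 0.48 and s = 24.0000.
Then α = 0.28×24.0000 = 6.72 and β = s−α = 17.28.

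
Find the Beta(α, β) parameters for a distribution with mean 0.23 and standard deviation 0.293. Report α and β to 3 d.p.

α = 0.244, β = 0.818

σ² = 0.293² = 0.085849.
With s = α+β, Var = μ(1−μ)/(s+1), so s+1 = (0.23×0.77)/0.085849 = 2.0629 and s = 1.0629.
α = μs = 0.244, β = (1−μ)s = 0.818.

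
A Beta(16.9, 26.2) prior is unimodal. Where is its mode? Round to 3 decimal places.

The density x^(α−1)(1−x)^(β−1) is maximised at (α−1)/(α+β−2) = 15.9/41.1 = 0.387.

0.387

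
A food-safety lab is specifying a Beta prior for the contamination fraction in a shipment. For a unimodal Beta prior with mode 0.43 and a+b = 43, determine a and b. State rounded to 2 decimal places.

a = 18.63, b = 24.37

Mode = (a−1)/(κ−2) with κ = a+b, so a−1 = 0.43·41 = 17.63.
a = 18.63; b = κ − a = 24.37.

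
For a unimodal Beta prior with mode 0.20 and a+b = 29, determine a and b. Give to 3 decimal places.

Mode = (a−1)/(κ−2) with κ = a+b, so a−1 = 0.20·27 = 5.400.
a = 6.400; b = κ − a = 22.600.

a = 6.400, b = 22.600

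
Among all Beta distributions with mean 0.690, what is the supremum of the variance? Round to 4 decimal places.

For fixed mean μ the Beta variance is μ(1−μ)/(α+β+1), increasing as α+β decreases.
Its least upper bound (not attained) is μ(1−μ) = 0.690·0.310 = 0.2139.

0.2139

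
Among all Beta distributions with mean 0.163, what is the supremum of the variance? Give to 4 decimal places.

0.1364

Var = μ(1−μ)/(α+β+1), which approaches μ(1−μ) as α+β → 0.
So the supremum is μ(1−μ) = 0.163×0.837 = 0.1364.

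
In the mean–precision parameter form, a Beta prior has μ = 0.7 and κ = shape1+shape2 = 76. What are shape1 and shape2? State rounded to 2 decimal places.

shape1 = 53.20, shape2 = 22.80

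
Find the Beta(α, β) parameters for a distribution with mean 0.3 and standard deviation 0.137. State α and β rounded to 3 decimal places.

First σ² = 0.018769. Setting α = μn, β = (1−μ)n with n = α+β,
μ(1−μ)/(n+1) = 0.018769 ⇒ n+1 = 0.21/0.018769 = 11.1887 ⇒ n = 10.1887.
Hence α = 0.3×10.1887 = 3.057, β = 0.7×10.1887 = 7.132.

α = 3.057, β = 7.132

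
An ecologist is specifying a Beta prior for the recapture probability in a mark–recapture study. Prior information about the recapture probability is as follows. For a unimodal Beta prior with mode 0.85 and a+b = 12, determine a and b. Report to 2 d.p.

Since the density peak of Beta(a,b) is at (a−1)/(a+b−2),
a = 1 + 0.85(12−2) = 9.50 and b = 12 − 9.50 = 2.50.

a = 9.50, b = 2.50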